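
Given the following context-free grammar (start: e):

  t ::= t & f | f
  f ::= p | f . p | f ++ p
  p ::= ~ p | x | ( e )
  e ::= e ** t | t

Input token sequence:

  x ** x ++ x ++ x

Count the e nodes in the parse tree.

2

[e [e [t [f [p x]]]] ** [t [f [f [f [p x]] ++ [p x]] ++ [p x]]]]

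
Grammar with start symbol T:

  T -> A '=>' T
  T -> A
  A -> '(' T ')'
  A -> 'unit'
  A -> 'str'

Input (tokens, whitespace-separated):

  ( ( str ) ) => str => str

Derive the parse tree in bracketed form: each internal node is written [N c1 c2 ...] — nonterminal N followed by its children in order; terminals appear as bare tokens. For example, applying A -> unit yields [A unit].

T
A => T
( T ) => T
( A ) => T
( ( T ) ) => T
( ( A ) ) => T
( ( str ) ) => T
( ( str ) ) => A => T
( ( str ) ) => str => T
( ( str ) ) => str => A
( ( str ) ) => str => str

[T [A ( [T [A ( [T [A str]] )]] )] => [T [A str] => [T [A str]]]]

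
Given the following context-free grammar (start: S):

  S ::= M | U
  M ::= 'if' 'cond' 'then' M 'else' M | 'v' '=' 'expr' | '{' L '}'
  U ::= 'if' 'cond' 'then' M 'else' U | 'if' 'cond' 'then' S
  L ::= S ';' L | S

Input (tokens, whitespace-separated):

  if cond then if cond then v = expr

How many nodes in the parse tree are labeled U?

[S [U if cond then [S [U if cond then [S [M v = expr]]]]]]

2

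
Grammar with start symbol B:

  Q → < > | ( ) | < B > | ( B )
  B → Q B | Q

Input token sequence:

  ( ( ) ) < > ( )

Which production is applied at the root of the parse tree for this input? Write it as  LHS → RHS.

B → Q B

[B [Q ( [B [Q ( )]] )] [B [Q < >] [B [Q ( )]]]]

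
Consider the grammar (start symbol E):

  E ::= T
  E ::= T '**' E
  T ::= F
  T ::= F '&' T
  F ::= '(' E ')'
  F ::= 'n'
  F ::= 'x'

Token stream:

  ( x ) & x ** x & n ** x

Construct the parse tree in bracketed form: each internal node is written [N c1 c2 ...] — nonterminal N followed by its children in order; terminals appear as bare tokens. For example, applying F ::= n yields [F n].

E
T ** E
F & T ** E
( E ) & T ** E
( T ) & T ** E
( F ) & T ** E
( x ) & T ** E
( x ) & F ** E
( x ) & x ** E
( x ) & x ** T ** E
( x ) & x ** F & T ** E
( x ) & x ** x & T ** E
( x ) & x ** x & F ** E
( x ) & x ** x & n ** E
( x ) & x ** x & n ** T
( x ) & x ** x & n ** F
( x ) & x ** x & n ** x

[E [T [F ( [E [T [F x]]] )] & [T [F x]]] ** [E [T [F x] & [T [F n]]] ** [E [T [F x]]]]]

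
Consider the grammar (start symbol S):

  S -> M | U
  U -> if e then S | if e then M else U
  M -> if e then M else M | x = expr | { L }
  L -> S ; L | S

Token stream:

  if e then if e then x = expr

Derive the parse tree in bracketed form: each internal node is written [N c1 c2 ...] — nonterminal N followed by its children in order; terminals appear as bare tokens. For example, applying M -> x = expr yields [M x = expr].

[S [U if e then [S [U if e then [S [M x = expr]]]]]]

S
U
if e then S
if e then U
if e then if e then S
if e then if e then M
if e then if e then x = expr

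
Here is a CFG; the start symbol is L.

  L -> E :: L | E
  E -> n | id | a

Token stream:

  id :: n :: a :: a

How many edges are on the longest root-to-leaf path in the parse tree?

[L [E id] :: [L [E n] :: [L [E a] :: [L [E a]]]]]

5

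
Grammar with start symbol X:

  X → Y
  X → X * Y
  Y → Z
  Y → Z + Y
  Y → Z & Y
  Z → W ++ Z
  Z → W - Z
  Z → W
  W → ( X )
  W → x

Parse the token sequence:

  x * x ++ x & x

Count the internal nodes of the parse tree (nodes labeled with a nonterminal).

[X [X [Y [Z [W x]]]] * [Y [Z [W x] ++ [Z [W x]]] & [Y [Z [W x]]]]]

13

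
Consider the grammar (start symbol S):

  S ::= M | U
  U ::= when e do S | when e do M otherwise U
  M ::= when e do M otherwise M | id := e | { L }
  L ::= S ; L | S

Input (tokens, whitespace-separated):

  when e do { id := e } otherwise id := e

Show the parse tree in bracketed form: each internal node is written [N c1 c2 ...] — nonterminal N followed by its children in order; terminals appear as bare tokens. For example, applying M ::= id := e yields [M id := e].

S
M
when e do M otherwise M
when e do { L } otherwise M
when e do { S } otherwise M
when e do { M } otherwise M
when e do { id := e } otherwise M
when e do { id := e } otherwise id := e

[S [M when e do [M { [L [S [M id := e]]] }] otherwise [M id := e]]]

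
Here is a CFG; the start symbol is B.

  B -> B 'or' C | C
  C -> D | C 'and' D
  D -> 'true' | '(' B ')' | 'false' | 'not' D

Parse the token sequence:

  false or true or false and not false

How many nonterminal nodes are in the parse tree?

[B [B [B [C [D false]]] or [C [D true]]] or [C [C [D false]] and [D not [D false]]]]

12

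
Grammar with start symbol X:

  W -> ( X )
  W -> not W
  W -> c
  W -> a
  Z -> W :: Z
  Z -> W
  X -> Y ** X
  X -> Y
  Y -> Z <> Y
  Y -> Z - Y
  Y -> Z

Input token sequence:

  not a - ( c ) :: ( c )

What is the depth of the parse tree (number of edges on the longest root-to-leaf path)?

[X [Y [Z [W not [W a]]] - [Y [Z [W ( [X [Y [Z [W c]]]] )] :: [Z [W ( [X [Y [Z [W c]]]] )]]]]]]

10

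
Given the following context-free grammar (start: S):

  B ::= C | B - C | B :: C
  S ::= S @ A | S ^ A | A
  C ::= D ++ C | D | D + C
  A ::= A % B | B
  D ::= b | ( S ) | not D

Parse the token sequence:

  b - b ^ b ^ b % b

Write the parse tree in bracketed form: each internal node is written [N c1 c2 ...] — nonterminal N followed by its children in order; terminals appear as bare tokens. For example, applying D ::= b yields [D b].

[S [S [S [A [B [B [C [D b]]] - [C [D b]]]]] ^ [A [B [C [D b]]]]] ^ [A [A [B [C [D b]]]] % [B [C [D b]]]]]

S
S ^ A
S ^ A ^ A
A ^ A ^ A
B ^ A ^ A
B - C ^ A ^ A
C - C ^ A ^ A
D - C ^ A ^ A
b - C ^ A ^ A
b - D ^ A ^ A
b - b ^ A ^ A
b - b ^ B ^ A
b - b ^ C ^ A
b - b ^ D ^ A
b - b ^ b ^ A
b - b ^ b ^ A % B
b - b ^ b ^ B % B
b - b ^ b ^ C % B
b - b ^ b ^ D % B
b - b ^ b ^ b % B
b - b ^ b ^ b % C
b - b ^ b ^ b % D
b - b ^ b ^ b % b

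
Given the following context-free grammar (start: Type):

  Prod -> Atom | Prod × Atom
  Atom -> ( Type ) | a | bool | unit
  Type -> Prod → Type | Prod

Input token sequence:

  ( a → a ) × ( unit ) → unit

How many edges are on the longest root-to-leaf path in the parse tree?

8

[Type [Prod [Prod [Atom ( [Type [Prod [Atom a]] → [Type [Prod [Atom a]]]] )]] × [Atom ( [Type [Prod [Atom unit]]] )]] → [Type [Prod [Atom unit]]]]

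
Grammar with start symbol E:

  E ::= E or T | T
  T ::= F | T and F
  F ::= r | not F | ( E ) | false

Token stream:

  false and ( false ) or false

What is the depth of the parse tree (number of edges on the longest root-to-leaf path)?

7

[E [E [T [T [F false]] and [F ( [E [T [F false]]] )]]] or [T [F false]]]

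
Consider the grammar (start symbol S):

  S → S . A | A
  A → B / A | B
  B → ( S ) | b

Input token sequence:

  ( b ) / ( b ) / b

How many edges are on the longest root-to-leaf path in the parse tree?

[S [A [B ( [S [A [B b]]] )] / [A [B ( [S [A [B b]]] )] / [A [B b]]]]]

7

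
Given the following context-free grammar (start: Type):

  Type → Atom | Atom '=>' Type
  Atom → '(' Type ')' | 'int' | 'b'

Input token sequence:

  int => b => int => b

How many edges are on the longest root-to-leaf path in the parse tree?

[Type [Atom int] => [Type [Atom b] => [Type [Atom int] => [Type [Atom b]]]]]

5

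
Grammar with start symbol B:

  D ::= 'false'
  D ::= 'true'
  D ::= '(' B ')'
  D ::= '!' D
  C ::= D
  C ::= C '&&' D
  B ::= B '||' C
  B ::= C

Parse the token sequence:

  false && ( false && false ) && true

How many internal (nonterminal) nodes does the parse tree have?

12

[B [C [C [C [D false]] && [D ( [B [C [C [D false]] && [D false]]] )]] && [D true]]]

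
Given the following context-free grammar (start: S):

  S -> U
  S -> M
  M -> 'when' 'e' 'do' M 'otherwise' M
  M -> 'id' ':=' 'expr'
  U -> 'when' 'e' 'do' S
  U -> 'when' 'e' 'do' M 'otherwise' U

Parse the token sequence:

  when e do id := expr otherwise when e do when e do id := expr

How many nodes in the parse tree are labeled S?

3

[S [U when e do [M id := expr] otherwise [U when e do [S [U when e do [S [M id := expr]]]]]]]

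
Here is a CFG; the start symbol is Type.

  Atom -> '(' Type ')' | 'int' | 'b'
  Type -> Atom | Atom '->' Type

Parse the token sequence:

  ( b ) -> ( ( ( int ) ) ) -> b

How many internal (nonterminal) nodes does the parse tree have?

[Type [Atom ( [Type [Atom b]] )] -> [Type [Atom ( [Type [Atom ( [Type [Atom ( [Type [Atom int]] )]] )]] )] -> [Type [Atom b]]]]

14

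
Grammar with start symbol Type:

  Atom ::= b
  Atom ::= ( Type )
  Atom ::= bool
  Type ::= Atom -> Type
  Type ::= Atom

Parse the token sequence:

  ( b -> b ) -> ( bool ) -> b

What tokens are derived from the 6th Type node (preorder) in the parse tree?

[Type [Atom ( [Type [Atom b] -> [Type [Atom b]]] )] -> [Type [Atom ( [Type [Atom bool]] )] -> [Type [Atom b]]]]

b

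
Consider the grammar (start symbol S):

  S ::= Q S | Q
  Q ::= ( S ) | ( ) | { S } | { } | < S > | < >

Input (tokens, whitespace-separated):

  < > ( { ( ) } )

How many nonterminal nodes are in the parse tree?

8

[S [Q < >] [S [Q ( [S [Q { [S [Q ( )]] }]] )]]]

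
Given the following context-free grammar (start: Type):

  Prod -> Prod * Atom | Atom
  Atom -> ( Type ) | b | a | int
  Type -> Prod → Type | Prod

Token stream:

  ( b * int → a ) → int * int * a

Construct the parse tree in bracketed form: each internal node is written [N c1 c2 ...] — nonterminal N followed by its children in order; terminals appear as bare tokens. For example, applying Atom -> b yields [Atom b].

Type
Prod → Type
Atom → Type
( Type ) → Type
( Prod → Type ) → Type
( Prod * Atom → Type ) → Type
( Atom * Atom → Type ) → Type
( b * Atom → Type ) → Type
( b * int → Type ) → Type
( b * int → Prod ) → Type
( b * int → Atom ) → Type
( b * int → a ) → Type
( b * int → a ) → Prod
( b * int → a ) → Prod * Atom
( b * int → a ) → Prod * Atom * Atom
( b * int → a ) → Atom * Atom * Atom
( b * int → a ) → int * Atom * Atom
( b * int → a ) → int * int * Atom
( b * int → a ) → int * int * a

[Type [Prod [Atom ( [Type [Prod [Prod [Atom b]] * [Atom int]] → [Type [Prod [Atom a]]]] )]] → [Type [Prod [Prod [Prod [Atom int]] * [Atom int]] * [Atom a]]]]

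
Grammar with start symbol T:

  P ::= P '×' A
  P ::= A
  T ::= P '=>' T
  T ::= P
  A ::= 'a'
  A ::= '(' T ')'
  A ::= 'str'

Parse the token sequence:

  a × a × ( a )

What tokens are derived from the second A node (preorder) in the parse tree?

a

[T [P [P [P [A a]] × [A a]] × [A ( [T [P [A a]]] )]]]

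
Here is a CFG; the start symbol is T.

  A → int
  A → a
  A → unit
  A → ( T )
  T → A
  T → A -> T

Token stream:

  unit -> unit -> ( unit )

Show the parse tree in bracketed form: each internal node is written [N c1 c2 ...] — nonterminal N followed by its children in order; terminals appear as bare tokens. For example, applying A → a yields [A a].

[T [A unit] -> [T [A unit] -> [T [A ( [T [A unit]] )]]]]

T
A -> T
unit -> T
unit -> A -> T
unit -> unit -> T
unit -> unit -> A
unit -> unit -> ( T )
unit -> unit -> ( A )
unit -> unit -> ( unit )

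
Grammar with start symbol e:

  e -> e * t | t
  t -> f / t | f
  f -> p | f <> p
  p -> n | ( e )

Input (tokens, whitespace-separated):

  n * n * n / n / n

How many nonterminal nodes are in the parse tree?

18

[e [e [e [t [f [p n]]]] * [t [f [p n]]]] * [t [f [p n]] / [t [f [p n]] / [t [f [p n]]]]]]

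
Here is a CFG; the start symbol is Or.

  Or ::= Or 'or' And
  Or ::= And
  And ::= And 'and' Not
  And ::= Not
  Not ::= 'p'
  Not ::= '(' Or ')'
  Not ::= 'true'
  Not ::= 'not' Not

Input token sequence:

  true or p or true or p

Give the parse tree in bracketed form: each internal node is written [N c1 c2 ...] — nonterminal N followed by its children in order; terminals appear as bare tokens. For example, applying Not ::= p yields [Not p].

Or
Or or And
Or or And or And
Or or And or And or And
And or And or And or And
Not or And or And or And
true or And or And or And
true or Not or And or And
true or p or And or And
true or p or Not or And
true or p or true or And
true or p or true or Not
true or p or true or p

[Or [Or [Or [Or [And [Not true]]] or [And [Not p]]] or [And [Not true]]] or [And [Not p]]]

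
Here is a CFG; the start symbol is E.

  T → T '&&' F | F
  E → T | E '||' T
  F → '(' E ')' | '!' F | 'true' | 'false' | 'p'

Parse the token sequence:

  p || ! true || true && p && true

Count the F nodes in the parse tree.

6

[E [E [E [T [F p]]] || [T [F ! [F true]]]] || [T [T [T [F true]] && [F p]] && [F true]]]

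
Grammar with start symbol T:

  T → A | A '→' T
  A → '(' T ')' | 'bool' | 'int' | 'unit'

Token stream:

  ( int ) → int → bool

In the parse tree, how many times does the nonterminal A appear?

[T [A ( [T [A int]] )] → [T [A int] → [T [A bool]]]]

4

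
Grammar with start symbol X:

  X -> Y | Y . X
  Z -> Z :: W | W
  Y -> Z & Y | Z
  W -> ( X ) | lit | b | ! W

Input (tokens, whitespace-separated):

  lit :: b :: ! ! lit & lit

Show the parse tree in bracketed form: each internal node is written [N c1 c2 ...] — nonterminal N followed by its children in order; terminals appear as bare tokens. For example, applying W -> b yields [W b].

X
Y
Z & Y
Z :: W & Y
Z :: W :: W & Y
W :: W :: W & Y
lit :: W :: W & Y
lit :: b :: W & Y
lit :: b :: ! W & Y
lit :: b :: ! ! W & Y
lit :: b :: ! ! lit & Y
lit :: b :: ! ! lit & Z
lit :: b :: ! ! lit & W
lit :: b :: ! ! lit & lit

[X [Y [Z [Z [Z [W lit]] :: [W b]] :: [W ! [W ! [W lit]]]] & [Y [Z [W lit]]]]]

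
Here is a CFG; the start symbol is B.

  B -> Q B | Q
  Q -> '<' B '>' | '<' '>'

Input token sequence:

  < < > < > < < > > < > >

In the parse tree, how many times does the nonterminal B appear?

[B [Q < [B [Q < >] [B [Q < >] [B [Q < [B [Q < >]] >] [B [Q < >]]]]] >]]

6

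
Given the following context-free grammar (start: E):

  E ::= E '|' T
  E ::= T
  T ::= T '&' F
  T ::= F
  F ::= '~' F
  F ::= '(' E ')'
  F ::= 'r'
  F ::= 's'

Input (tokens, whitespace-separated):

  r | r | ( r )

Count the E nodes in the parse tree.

[E [E [E [T [F r]]] | [T [F r]]] | [T [F ( [E [T [F r]]] )]]]

4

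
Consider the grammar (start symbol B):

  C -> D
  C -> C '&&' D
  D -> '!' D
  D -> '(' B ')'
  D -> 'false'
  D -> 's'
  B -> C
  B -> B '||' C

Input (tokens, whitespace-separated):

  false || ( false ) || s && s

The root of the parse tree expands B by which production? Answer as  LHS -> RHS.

B -> B '||' C

[B [B [B [C [D false]]] || [C [D ( [B [C [D false]]] )]]] || [C [C [D s]] && [D s]]]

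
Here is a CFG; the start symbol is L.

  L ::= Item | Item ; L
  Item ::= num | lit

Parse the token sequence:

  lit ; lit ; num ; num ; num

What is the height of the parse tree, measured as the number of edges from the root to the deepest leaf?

6

[L [Item lit] ; [L [Item lit] ; [L [Item num] ; [L [Item num] ; [L [Item num]]]]]]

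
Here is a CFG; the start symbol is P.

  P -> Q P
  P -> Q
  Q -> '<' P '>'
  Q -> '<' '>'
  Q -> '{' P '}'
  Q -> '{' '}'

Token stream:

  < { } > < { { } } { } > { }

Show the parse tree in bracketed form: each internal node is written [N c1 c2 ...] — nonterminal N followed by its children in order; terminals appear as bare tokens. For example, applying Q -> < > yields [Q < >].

P
Q P
< P > P
< Q > P
< { } > P
< { } > Q P
< { } > < P > P
< { } > < Q P > P
< { } > < { P } P > P
< { } > < { Q } P > P
< { } > < { { } } P > P
< { } > < { { } } Q > P
< { } > < { { } } { } > P
< { } > < { { } } { } > Q
< { } > < { { } } { } > { }

[P [Q < [P [Q { }]] >] [P [Q < [P [Q { [P [Q { }]] }] [P [Q { }]]] >] [P [Q { }]]]]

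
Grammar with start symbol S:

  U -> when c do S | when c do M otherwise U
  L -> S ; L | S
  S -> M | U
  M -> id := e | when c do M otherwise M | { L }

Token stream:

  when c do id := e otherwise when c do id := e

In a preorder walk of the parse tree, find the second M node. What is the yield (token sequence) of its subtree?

[S [U when c do [M id := e] otherwise [U when c do [S [M id := e]]]]]

id := e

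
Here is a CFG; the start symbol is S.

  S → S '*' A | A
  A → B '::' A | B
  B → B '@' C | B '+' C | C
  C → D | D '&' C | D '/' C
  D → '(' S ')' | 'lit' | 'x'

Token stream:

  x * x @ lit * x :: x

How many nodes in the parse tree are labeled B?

[S [S [S [A [B [C [D x]]]]] * [A [B [B [C [D x]]] @ [C [D lit]]]]] * [A [B [C [D x]]] :: [A [B [C [D x]]]]]]

5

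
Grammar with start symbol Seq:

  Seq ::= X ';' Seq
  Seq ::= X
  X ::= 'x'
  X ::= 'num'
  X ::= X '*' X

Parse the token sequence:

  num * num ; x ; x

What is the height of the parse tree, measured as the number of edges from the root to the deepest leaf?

4

[Seq [X [X num] * [X num]] ; [Seq [X x] ; [Seq [X x]]]]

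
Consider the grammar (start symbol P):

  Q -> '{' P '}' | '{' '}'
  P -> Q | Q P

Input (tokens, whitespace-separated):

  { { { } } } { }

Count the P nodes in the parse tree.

4

[P [Q { [P [Q { [P [Q { }]] }]] }] [P [Q { }]]]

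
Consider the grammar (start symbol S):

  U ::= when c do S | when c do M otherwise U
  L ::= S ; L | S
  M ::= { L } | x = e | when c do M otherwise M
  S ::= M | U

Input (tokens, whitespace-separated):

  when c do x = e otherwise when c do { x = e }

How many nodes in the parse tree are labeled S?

3

[S [U when c do [M x = e] otherwise [U when c do [S [M { [L [S [M x = e]]] }]]]]]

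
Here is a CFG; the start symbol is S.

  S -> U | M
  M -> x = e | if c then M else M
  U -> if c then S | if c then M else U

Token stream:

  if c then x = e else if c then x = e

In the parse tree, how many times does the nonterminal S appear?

2

[S [U if c then [M x = e] else [U if c then [S [M x = e]]]]]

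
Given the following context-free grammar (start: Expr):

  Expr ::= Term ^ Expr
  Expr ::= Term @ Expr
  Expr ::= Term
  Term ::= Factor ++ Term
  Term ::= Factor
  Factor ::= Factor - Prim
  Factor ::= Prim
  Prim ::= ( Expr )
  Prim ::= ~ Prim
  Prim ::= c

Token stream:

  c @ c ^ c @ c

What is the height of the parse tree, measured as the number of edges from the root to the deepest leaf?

7

[Expr [Term [Factor [Prim c]]] @ [Expr [Term [Factor [Prim c]]] ^ [Expr [Term [Factor [Prim c]]] @ [Expr [Term [Factor [Prim c]]]]]]]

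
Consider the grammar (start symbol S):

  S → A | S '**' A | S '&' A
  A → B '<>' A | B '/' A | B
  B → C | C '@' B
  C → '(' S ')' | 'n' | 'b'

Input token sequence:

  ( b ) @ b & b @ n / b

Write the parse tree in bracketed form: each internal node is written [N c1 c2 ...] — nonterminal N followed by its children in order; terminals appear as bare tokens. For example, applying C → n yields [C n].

[S [S [A [B [C ( [S [A [B [C b]]]] )] @ [B [C b]]]]] & [A [B [C b] @ [B [C n]]] / [A [B [C b]]]]]

S
S & A
A & A
B & A
C @ B & A
( S ) @ B & A
( A ) @ B & A
( B ) @ B & A
( C ) @ B & A
( b ) @ B & A
( b ) @ C & A
( b ) @ b & A
( b ) @ b & B / A
( b ) @ b & C @ B / A
( b ) @ b & b @ B / A
( b ) @ b & b @ C / A
( b ) @ b & b @ n / A
( b ) @ b & b @ n / B
( b ) @ b & b @ n / C
( b ) @ b & b @ n / b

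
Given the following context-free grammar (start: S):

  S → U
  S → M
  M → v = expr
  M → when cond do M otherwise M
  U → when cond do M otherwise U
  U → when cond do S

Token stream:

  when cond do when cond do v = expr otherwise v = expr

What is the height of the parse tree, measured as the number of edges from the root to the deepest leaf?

5

[S [U when cond do [S [M when cond do [M v = expr] otherwise [M v = expr]]]]]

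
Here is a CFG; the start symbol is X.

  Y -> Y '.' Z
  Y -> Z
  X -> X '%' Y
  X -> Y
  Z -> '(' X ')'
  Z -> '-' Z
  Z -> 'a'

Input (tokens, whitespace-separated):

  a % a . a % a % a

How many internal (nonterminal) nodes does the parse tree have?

14

[X [X [X [X [Y [Z a]]] % [Y [Y [Z a]] . [Z a]]] % [Y [Z a]]] % [Y [Z a]]]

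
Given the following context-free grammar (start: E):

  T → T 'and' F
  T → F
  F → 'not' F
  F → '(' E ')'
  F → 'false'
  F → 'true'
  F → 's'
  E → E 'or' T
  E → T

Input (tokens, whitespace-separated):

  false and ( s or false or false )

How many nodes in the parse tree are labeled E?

[E [T [T [F false]] and [F ( [E [E [E [T [F s]]] or [T [F false]]] or [T [F false]]] )]]]

4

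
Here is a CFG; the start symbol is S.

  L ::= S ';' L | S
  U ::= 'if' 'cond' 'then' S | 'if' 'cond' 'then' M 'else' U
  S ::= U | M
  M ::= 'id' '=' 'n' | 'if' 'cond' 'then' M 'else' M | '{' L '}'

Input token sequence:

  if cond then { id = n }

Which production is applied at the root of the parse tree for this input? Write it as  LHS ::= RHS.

[S [U if cond then [S [M { [L [S [M id = n]]] }]]]]

S ::= U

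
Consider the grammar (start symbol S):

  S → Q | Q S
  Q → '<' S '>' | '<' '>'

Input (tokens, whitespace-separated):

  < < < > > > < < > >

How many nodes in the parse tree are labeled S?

[S [Q < [S [Q < [S [Q < >]] >]] >] [S [Q < [S [Q < >]] >]]]

5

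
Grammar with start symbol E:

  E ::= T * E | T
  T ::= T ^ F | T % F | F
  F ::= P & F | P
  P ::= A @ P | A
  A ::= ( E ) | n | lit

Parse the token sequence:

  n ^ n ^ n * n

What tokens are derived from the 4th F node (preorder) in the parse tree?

[E [T [T [T [F [P [A n]]]] ^ [F [P [A n]]]] ^ [F [P [A n]]]] * [E [T [F [P [A n]]]]]]

n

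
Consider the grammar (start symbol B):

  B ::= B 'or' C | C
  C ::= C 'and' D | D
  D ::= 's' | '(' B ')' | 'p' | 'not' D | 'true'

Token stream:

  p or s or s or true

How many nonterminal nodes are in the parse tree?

[B [B [B [B [C [D p]]] or [C [D s]]] or [C [D s]]] or [C [D true]]]

12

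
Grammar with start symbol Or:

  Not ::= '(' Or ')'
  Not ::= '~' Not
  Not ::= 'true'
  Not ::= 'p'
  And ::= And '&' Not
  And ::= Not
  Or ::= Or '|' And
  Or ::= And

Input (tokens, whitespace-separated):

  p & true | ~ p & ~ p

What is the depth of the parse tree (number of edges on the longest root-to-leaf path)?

[Or [Or [And [And [Not p]] & [Not true]]] | [And [And [Not ~ [Not p]]] & [Not ~ [Not p]]]]

5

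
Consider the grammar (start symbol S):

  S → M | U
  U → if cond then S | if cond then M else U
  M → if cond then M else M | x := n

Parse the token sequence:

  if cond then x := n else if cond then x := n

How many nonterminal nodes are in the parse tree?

[S [U if cond then [M x := n] else [U if cond then [S [M x := n]]]]]

6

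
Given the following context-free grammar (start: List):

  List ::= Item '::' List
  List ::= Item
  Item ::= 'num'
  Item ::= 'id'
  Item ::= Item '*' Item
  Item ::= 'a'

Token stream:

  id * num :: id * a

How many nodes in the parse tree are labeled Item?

6

[List [Item [Item id] * [Item num]] :: [List [Item [Item id] * [Item a]]]]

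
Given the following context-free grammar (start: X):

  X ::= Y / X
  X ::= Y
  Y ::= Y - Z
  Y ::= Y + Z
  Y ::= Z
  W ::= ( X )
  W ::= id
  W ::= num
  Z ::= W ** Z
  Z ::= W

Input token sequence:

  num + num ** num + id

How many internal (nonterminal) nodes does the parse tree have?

12

[X [Y [Y [Y [Z [W num]]] + [Z [W num] ** [Z [W num]]]] + [Z [W id]]]]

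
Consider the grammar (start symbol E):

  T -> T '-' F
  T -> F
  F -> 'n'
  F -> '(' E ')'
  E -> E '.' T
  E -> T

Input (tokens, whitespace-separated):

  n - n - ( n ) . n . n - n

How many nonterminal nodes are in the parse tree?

18

[E [E [E [T [T [T [F n]] - [F n]] - [F ( [E [T [F n]]] )]]] . [T [F n]]] . [T [T [F n]] - [F n]]]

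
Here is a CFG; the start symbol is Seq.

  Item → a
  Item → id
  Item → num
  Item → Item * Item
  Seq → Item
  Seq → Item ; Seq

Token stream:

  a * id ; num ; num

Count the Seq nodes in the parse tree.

[Seq [Item [Item a] * [Item id]] ; [Seq [Item num] ; [Seq [Item num]]]]

3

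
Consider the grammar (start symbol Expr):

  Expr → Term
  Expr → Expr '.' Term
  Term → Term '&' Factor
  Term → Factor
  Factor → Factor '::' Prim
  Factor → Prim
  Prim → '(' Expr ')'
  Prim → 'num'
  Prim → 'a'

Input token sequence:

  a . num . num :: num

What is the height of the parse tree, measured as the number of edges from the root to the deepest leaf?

[Expr [Expr [Expr [Term [Factor [Prim a]]]] . [Term [Factor [Prim num]]]] . [Term [Factor [Factor [Prim num]] :: [Prim num]]]]

6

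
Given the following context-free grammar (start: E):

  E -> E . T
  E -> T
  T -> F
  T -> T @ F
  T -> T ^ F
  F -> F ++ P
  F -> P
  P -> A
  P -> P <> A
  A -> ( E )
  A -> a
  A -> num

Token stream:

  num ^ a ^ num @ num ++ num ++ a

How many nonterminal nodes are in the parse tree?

[E [T [T [T [T [F [P [A num]]]] ^ [F [P [A a]]]] ^ [F [P [A num]]]] @ [F [F [F [P [A num]]] ++ [P [A num]]] ++ [P [A a]]]]]

23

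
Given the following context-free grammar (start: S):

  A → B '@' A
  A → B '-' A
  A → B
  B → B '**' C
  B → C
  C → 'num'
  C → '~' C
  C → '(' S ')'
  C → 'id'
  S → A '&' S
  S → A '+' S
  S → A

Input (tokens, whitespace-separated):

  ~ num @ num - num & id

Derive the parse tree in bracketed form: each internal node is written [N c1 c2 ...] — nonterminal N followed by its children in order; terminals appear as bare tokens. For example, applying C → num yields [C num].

[S [A [B [C ~ [C num]]] @ [A [B [C num]] - [A [B [C num]]]]] & [S [A [B [C id]]]]]

S
A & S
B @ A & S
C @ A & S
~ C @ A & S
~ num @ A & S
~ num @ B - A & S
~ num @ C - A & S
~ num @ num - A & S
~ num @ num - B & S
~ num @ num - C & S
~ num @ num - num & S
~ num @ num - num & A
~ num @ num - num & B
~ num @ num - num & C
~ num @ num - num & id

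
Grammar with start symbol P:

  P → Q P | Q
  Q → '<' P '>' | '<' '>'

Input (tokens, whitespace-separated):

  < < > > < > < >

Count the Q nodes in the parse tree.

[P [Q < [P [Q < >]] >] [P [Q < >] [P [Q < >]]]]

4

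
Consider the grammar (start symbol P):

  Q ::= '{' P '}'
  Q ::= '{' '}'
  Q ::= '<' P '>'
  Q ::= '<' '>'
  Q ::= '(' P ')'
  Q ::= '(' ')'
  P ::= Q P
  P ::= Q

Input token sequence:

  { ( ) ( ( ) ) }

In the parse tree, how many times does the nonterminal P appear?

[P [Q { [P [Q ( )] [P [Q ( [P [Q ( )]] )]]] }]]

4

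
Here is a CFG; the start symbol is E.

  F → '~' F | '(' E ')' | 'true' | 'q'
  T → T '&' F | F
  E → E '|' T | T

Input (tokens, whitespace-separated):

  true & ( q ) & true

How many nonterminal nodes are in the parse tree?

10

[E [T [T [T [F true]] & [F ( [E [T [F q]]] )]] & [F true]]]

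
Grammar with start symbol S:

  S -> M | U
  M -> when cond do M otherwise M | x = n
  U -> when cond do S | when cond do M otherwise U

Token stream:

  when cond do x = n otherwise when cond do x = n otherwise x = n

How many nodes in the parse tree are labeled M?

[S [M when cond do [M x = n] otherwise [M when cond do [M x = n] otherwise [M x = n]]]]

5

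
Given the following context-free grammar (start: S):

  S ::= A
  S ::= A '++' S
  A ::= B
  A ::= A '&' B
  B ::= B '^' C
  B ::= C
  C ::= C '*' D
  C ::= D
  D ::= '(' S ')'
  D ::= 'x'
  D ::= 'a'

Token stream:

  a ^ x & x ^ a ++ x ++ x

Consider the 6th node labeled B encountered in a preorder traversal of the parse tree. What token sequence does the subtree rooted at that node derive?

x

[S [A [A [B [B [C [D a]]] ^ [C [D x]]]] & [B [B [C [D x]]] ^ [C [D a]]]] ++ [S [A [B [C [D x]]]] ++ [S [A [B [C [D x]]]]]]]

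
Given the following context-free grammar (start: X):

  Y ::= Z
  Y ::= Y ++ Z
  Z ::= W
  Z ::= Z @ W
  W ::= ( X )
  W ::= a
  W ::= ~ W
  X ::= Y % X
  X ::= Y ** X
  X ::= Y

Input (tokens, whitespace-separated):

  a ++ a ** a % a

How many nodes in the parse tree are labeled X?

3

[X [Y [Y [Z [W a]]] ++ [Z [W a]]] ** [X [Y [Z [W a]]] % [X [Y [Z [W a]]]]]]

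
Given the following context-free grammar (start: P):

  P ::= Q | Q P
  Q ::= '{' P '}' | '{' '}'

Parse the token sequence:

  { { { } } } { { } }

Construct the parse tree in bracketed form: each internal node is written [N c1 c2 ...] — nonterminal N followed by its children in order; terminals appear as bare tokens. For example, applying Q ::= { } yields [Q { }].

P
Q P
{ P } P
{ Q } P
{ { P } } P
{ { Q } } P
{ { { } } } P
{ { { } } } Q
{ { { } } } { P }
{ { { } } } { Q }
{ { { } } } { { } }

[P [Q { [P [Q { [P [Q { }]] }]] }] [P [Q { [P [Q { }]] }]]]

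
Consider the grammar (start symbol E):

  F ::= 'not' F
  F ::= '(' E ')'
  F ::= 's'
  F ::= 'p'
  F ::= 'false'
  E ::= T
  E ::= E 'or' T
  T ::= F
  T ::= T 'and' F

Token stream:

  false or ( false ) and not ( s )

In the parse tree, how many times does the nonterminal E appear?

[E [E [T [F false]]] or [T [T [F ( [E [T [F false]]] )]] and [F not [F ( [E [T [F s]]] )]]]]

4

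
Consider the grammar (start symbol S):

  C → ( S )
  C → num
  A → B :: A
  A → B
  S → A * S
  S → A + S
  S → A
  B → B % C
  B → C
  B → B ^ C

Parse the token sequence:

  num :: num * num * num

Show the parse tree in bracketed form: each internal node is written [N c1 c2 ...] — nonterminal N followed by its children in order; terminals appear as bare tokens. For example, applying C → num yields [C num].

S
A * S
B :: A * S
C :: A * S
num :: A * S
num :: B * S
num :: C * S
num :: num * S
num :: num * A * S
num :: num * B * S
num :: num * C * S
num :: num * num * S
num :: num * num * A
num :: num * num * B
num :: num * num * C
num :: num * num * num

[S [A [B [C num]] :: [A [B [C num]]]] * [S [A [B [C num]]] * [S [A [B [C num]]]]]]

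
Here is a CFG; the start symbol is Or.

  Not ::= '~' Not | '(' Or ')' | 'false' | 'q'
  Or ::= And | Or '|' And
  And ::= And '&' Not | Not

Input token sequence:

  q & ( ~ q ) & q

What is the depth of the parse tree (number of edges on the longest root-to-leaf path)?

8

[Or [And [And [And [Not q]] & [Not ( [Or [And [Not ~ [Not q]]]] )]] & [Not q]]]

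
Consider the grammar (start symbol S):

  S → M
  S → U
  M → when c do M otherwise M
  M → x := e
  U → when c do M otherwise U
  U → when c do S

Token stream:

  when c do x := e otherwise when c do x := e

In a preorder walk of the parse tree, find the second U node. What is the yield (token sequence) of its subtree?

[S [U when c do [M x := e] otherwise [U when c do [S [M x := e]]]]]

when c do x := e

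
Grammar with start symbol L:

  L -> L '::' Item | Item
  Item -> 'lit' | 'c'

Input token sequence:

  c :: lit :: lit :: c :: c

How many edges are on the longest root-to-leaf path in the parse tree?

[L [L [L [L [L [Item c]] :: [Item lit]] :: [Item lit]] :: [Item c]] :: [Item c]]

6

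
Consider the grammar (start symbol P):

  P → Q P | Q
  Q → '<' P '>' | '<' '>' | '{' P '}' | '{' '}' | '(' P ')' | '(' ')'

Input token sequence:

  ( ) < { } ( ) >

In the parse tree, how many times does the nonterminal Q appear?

[P [Q ( )] [P [Q < [P [Q { }] [P [Q ( )]]] >]]]

4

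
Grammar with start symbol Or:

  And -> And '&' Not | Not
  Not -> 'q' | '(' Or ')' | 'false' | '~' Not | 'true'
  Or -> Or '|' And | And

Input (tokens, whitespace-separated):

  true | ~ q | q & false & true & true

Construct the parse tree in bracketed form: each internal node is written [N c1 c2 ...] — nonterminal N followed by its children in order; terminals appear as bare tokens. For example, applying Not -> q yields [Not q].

Or
Or | And
Or | And | And
And | And | And
Not | And | And
true | And | And
true | Not | And
true | ~ Not | And
true | ~ q | And
true | ~ q | And & Not
true | ~ q | And & Not & Not
true | ~ q | And & Not & Not & Not
true | ~ q | Not & Not & Not & Not
true | ~ q | q & Not & Not & Not
true | ~ q | q & false & Not & Not
true | ~ q | q & false & true & Not
true | ~ q | q & false & true & true

[Or [Or [Or [And [Not true]]] | [And [Not ~ [Not q]]]] | [And [And [And [And [Not q]] & [Not false]] & [Not true]] & [Not true]]]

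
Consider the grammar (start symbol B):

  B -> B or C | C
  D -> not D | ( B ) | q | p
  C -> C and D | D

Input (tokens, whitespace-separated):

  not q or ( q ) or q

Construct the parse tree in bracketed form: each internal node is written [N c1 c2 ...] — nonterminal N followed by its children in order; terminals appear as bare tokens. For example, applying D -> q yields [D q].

[B [B [B [C [D not [D q]]]] or [C [D ( [B [C [D q]]] )]]] or [C [D q]]]

B
B or C
B or C or C
C or C or C
D or C or C
not D or C or C
not q or C or C
not q or D or C
not q or ( B ) or C
not q or ( C ) or C
not q or ( D ) or C
not q or ( q ) or C
not q or ( q ) or D
not q or ( q ) or q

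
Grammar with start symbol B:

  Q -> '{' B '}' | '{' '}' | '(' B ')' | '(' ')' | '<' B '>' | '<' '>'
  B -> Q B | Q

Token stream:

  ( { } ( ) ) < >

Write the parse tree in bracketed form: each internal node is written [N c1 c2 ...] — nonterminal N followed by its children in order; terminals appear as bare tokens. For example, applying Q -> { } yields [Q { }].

[B [Q ( [B [Q { }] [B [Q ( )]]] )] [B [Q < >]]]

B
Q B
( B ) B
( Q B ) B
( { } B ) B
( { } Q ) B
( { } ( ) ) B
( { } ( ) ) Q
( { } ( ) ) < >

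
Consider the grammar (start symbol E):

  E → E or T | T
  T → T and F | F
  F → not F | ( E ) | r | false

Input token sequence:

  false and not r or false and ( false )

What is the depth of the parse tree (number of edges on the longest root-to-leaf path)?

[E [E [T [T [F false]] and [F not [F r]]]] or [T [T [F false]] and [F ( [E [T [F false]]] )]]]

6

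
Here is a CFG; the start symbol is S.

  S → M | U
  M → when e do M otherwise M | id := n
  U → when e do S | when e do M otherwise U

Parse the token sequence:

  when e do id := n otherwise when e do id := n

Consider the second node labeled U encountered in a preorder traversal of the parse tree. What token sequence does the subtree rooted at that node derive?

[S [U when e do [M id := n] otherwise [U when e do [S [M id := n]]]]]

when e do id := n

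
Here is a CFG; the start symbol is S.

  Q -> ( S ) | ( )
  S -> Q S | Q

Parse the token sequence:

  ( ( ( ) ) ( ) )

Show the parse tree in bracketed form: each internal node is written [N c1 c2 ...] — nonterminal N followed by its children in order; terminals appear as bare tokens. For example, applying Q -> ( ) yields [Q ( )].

S
Q
( S )
( Q S )
( ( S ) S )
( ( Q ) S )
( ( ( ) ) S )
( ( ( ) ) Q )
( ( ( ) ) ( ) )

[S [Q ( [S [Q ( [S [Q ( )]] )] [S [Q ( )]]] )]]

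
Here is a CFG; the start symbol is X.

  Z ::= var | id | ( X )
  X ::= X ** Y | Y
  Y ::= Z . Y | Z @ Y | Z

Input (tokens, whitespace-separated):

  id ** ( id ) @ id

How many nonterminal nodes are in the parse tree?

[X [X [Y [Z id]]] ** [Y [Z ( [X [Y [Z id]]] )] @ [Y [Z id]]]]

11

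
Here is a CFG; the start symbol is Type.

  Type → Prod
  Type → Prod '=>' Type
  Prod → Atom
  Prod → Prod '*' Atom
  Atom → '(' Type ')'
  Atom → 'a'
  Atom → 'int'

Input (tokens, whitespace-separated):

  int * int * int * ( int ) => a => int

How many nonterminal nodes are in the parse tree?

[Type [Prod [Prod [Prod [Prod [Atom int]] * [Atom int]] * [Atom int]] * [Atom ( [Type [Prod [Atom int]]] )]] => [Type [Prod [Atom a]] => [Type [Prod [Atom int]]]]]

18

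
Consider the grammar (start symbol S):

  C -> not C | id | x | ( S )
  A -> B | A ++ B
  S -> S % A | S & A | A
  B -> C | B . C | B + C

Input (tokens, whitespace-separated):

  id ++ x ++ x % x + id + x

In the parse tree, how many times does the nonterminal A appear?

[S [S [A [A [A [B [C id]]] ++ [B [C x]]] ++ [B [C x]]]] % [A [B [B [B [C x]] + [C id]] + [C x]]]]

4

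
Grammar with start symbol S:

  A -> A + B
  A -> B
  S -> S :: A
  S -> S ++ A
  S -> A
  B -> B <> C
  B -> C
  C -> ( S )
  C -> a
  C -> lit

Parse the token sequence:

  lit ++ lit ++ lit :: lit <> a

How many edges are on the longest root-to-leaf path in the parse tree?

7

[S [S [S [S [A [B [C lit]]]] ++ [A [B [C lit]]]] ++ [A [B [C lit]]]] :: [A [B [B [C lit]] <> [C a]]]]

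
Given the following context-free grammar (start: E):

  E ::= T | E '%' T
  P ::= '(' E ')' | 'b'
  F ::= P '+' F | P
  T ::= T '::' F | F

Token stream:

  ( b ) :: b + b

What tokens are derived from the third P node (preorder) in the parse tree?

[E [T [T [F [P ( [E [T [F [P b]]]] )]]] :: [F [P b] + [F [P b]]]]]

b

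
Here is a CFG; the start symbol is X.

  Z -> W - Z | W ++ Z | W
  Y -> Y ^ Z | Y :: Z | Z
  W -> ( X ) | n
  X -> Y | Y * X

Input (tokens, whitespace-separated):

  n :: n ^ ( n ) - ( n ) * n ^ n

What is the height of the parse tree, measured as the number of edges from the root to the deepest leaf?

[X [Y [Y [Y [Z [W n]]] :: [Z [W n]]] ^ [Z [W ( [X [Y [Z [W n]]]] )] - [Z [W ( [X [Y [Z [W n]]]] )]]]] * [X [Y [Y [Z [W n]]] ^ [Z [W n]]]]]

9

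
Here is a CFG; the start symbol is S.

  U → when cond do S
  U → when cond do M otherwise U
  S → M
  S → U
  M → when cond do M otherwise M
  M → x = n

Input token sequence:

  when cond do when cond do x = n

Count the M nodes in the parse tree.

[S [U when cond do [S [U when cond do [S [M x = n]]]]]]

1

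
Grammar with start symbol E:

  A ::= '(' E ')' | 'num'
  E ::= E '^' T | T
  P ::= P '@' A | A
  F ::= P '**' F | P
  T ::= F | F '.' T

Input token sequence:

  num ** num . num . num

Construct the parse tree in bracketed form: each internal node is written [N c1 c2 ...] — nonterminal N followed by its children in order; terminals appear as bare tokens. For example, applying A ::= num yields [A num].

[E [T [F [P [A num]] ** [F [P [A num]]]] . [T [F [P [A num]]] . [T [F [P [A num]]]]]]]

E
T
F . T
P ** F . T
A ** F . T
num ** F . T
num ** P . T
num ** A . T
num ** num . T
num ** num . F . T
num ** num . P . T
num ** num . A . T
num ** num . num . T
num ** num . num . F
num ** num . num . P
num ** num . num . A
num ** num . num . num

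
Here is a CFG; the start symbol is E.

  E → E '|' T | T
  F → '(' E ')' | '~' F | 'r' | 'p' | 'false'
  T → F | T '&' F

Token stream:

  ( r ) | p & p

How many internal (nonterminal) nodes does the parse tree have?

[E [E [T [F ( [E [T [F r]]] )]]] | [T [T [F p]] & [F p]]]

11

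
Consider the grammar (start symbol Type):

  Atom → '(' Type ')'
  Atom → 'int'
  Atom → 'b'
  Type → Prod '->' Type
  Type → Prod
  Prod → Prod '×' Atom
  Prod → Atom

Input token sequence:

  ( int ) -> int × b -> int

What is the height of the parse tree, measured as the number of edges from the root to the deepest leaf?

[Type [Prod [Atom ( [Type [Prod [Atom int]]] )]] -> [Type [Prod [Prod [Atom int]] × [Atom b]] -> [Type [Prod [Atom int]]]]]

6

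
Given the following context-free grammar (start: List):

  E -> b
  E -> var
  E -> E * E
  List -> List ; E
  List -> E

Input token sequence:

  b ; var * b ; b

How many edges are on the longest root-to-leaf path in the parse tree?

4

[List [List [List [E b]] ; [E [E var] * [E b]]] ; [E b]]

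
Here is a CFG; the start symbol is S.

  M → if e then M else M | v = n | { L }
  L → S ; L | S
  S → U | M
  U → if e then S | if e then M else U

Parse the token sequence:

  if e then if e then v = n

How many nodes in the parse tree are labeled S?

3

[S [U if e then [S [U if e then [S [M v = n]]]]]]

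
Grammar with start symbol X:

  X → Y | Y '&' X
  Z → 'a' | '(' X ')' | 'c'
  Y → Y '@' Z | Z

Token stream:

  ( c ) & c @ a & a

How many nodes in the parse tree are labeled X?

4

[X [Y [Z ( [X [Y [Z c]]] )]] & [X [Y [Y [Z c]] @ [Z a]] & [X [Y [Z a]]]]]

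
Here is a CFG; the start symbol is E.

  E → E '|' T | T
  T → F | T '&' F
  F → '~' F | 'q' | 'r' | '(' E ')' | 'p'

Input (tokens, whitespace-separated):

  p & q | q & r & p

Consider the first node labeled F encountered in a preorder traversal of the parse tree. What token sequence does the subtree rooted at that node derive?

[E [E [T [T [F p]] & [F q]]] | [T [T [T [F q]] & [F r]] & [F p]]]

p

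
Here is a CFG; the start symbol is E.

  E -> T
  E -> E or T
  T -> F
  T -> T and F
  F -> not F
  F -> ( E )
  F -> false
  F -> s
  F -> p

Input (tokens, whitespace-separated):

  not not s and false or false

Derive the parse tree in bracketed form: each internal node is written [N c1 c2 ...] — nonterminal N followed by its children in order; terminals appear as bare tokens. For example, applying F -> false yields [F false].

[E [E [T [T [F not [F not [F s]]]] and [F false]]] or [T [F false]]]

E
E or T
T or T
T and F or T
F and F or T
not F and F or T
not not F and F or T
not not s and F or T
not not s and false or T
not not s and false or F
not not s and false or false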